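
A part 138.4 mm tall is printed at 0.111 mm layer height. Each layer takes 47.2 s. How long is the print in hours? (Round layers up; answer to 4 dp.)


Layers = ceil(138.4/0.111) = 1247
t = 1247 * 47.2 / 3600 = 16.3496 hrs


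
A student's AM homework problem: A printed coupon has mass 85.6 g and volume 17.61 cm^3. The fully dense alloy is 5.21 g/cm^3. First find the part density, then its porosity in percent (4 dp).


rho_part = 85.6 / 17.61 = 4.8608745 g/cm^3
Porosity = (1 - 4.8608745/5.21)*100 = 6.7011 %


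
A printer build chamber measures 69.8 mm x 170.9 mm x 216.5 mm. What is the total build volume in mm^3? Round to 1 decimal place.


V = 69.8 * 170.9 * 216.5 = 2582589.5 mm^3


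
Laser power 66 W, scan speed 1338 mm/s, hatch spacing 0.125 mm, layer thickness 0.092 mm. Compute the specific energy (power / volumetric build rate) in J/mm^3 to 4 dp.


Build rate = 1338 * 0.125 * 0.092 = 15.387 mm^3/s
SE = 66 / 15.387 = 4.2893 J/mm^3


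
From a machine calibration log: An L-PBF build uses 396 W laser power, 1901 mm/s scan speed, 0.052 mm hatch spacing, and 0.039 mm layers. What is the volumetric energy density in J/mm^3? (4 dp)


E = 396 / (1901*0.052*0.039) = 102.7177 J/mm^3


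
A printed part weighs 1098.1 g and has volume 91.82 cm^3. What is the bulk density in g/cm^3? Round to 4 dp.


rho = 1098.1 / 91.82 = 11.9593 g/cm^3


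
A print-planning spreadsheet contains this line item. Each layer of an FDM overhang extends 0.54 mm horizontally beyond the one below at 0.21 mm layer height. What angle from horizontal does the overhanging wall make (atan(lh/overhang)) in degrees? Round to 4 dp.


angle = atan(0.21/0.54) = 21.2505 degrees


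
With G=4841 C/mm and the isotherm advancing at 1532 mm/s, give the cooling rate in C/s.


CR = 4841 * 1532 = 7416412 C/s


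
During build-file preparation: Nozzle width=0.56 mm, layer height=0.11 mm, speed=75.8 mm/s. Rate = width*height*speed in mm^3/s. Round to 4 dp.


Rate = 0.56 * 0.11 * 75.8 = 4.6693 mm^3/s


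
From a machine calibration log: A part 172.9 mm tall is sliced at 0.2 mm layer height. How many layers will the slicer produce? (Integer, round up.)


Layers = ceil(172.9/0.2) = 865


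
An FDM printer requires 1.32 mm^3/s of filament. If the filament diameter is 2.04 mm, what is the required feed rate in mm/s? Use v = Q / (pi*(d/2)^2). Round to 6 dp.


A = pi*(2.04/2)^2 = 3.268513
v = 1.32 / 3.268513 = 0.403853 mm/s


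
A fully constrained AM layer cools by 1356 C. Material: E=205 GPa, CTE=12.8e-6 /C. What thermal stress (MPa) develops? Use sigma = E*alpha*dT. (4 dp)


sigma = 205*1000 * 12.8e-6 * 1356 = 3558.144 MPa


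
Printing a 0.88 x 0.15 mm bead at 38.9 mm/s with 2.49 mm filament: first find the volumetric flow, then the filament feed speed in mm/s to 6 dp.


Q = 0.88 * 0.15 * 38.9 = 5.1348 mm^3/s
A_fil = pi*(2.49/2)^2 = 4.86954715 mm^2
v_feed = 5.1348 / 4.86954715 = 1.054472 mm/s


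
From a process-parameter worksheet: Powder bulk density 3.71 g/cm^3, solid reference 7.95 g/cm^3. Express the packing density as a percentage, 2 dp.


Packing = (3.71/7.95)*100 = 46.67 %


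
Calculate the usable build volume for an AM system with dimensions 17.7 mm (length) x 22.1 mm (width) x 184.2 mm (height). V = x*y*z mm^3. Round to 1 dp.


V = 17.7 * 22.1 * 184.2 = 72053.5 mm^3


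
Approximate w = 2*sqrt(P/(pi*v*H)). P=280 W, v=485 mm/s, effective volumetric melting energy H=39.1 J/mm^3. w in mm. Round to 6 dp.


w = 2*sqrt(280/(pi*485*39.1)) = 0.137112 mm


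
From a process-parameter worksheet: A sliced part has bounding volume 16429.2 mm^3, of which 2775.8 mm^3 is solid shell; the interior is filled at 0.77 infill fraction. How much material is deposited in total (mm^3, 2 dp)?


V_infill = (16429.2 - 2775.8) * 0.77 = 10513.12
V_total = 2775.8 + 10513.12 = 13288.92 mm^3


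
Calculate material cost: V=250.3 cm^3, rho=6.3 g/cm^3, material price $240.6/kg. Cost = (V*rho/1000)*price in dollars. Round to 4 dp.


Mass = 250.3*6.3/1000 = 1.57689 kg
Cost = 1.57689 * 240.6 = 379.3997 $


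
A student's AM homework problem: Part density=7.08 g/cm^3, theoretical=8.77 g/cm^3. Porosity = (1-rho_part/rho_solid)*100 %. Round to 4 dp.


Porosity = (1-7.08/8.77)*100 = 19.2702 %


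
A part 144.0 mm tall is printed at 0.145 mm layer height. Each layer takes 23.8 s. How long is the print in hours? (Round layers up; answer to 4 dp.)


Layers = ceil(144.0/0.145) = 994
t = 994 * 23.8 / 3600 = 6.5714 hrs


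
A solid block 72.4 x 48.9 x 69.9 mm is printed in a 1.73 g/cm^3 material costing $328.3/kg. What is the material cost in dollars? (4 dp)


V = 72.4 * 48.9 * 69.9 = 247471.164 mm^3 = 247.471164 cm^3
Mass = 247.471164 * 1.73 / 1000 = 0.42812511 kg
Cost = 0.42812511 * 328.3 = 140.5535 $


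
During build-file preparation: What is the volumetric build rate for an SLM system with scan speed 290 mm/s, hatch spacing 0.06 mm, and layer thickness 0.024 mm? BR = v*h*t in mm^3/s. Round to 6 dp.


Rate = 290 * 0.06 * 0.024 = 0.4176 mm^3/s


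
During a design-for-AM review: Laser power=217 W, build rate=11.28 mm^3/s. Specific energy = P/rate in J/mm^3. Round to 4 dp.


SE = 217 / 11.28 = 19.2376 J/mm^3


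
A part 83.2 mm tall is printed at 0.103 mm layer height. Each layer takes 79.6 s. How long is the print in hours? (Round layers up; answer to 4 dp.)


Layers = ceil(83.2/0.103) = 808
t = 808 * 79.6 / 3600 = 17.8658 hrs


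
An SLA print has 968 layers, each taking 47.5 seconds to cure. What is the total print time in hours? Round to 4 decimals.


t = 968 * 47.5 / 3600 = 12.7722 hrs


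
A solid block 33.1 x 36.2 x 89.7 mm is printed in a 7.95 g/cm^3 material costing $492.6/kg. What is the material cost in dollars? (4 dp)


V = 33.1 * 36.2 * 89.7 = 107480.334 mm^3 = 107.480334 cm^3
Mass = 107.480334 * 7.95 / 1000 = 0.85446866 kg
Cost = 0.85446866 * 492.6 = 420.9113 $


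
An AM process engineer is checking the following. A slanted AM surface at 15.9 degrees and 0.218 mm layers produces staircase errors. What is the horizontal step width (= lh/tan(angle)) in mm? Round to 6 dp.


step = 0.218 / tan(15.9) = 0.765295 mm


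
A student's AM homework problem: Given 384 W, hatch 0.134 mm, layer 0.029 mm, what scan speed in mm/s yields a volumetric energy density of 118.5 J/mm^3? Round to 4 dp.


v = 384 / (118.5*0.134*0.029) = 833.8925 mm/s


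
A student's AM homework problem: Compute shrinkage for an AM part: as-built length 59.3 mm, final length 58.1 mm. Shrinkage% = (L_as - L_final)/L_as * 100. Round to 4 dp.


Shrinkage = ((59.3-58.1)/59.3)*100 = 2.0236 %


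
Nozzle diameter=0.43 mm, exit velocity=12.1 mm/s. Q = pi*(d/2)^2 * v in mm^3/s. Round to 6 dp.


A = pi*(0.43/2)^2 = 0.14522012 mm^2
Q = 0.14522012 * 12.1 = 1.757163 mm^3/s


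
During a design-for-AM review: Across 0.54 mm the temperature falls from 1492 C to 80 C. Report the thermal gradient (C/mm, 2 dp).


G = (1492-80)/0.54 = 2614.81 C/mm


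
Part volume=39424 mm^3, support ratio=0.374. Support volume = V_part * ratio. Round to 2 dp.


V_support = 39424 * 0.374 = 14744.58 mm^3


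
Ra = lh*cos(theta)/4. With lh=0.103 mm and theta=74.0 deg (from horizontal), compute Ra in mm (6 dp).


Ra = 0.103 * cos(74.0) / 4 = 0.007098 mm


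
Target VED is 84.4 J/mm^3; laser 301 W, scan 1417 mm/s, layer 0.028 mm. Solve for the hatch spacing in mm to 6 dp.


h = 301 / (84.4*1417*0.028) = 0.089887 mm


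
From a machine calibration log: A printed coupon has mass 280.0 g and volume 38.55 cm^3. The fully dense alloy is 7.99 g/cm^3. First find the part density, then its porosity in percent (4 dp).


rho_part = 280.0 / 38.55 = 7.26329442 g/cm^3
Porosity = (1 - 7.26329442/7.99)*100 = 9.0952 %


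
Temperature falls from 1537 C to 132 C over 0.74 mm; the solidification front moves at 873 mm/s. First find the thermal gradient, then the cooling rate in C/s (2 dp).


G = (1537-132)/0.74 = 1898.64864865 C/mm
CR = 1898.64864865 * 873 = 1657520.27 C/s


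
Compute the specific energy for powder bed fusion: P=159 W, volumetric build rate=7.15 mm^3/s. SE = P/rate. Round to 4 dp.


SE = 159 / 7.15 = 22.2378 J/mm^3


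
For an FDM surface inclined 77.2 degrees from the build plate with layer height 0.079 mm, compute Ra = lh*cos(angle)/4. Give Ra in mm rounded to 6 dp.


Ra = 0.079 * cos(77.2) / 4 = 0.004376 mm


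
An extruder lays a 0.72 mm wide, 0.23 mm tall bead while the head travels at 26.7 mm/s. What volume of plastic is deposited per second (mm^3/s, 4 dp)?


Rate = 0.72 * 0.23 * 26.7 = 4.4215 mm^3/s


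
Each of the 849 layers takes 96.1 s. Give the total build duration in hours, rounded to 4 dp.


t = 849 * 96.1 / 3600 = 22.6636 hrs


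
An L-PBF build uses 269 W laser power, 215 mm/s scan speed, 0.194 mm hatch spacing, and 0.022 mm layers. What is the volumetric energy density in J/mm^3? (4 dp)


E = 269 / (215*0.194*0.022) = 293.1497 J/mm^3


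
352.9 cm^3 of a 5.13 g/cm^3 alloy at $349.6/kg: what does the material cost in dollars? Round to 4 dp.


Mass = 352.9*5.13/1000 = 1.810377 kg
Cost = 1.810377 * 349.6 = 632.9078 $


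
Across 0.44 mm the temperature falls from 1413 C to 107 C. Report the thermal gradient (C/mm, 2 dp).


G = (1413-107)/0.44 = 2968.18 C/mm


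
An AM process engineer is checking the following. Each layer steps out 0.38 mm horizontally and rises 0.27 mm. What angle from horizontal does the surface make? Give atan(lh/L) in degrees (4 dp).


angle = atan(0.27/0.38) = 35.3948 degrees


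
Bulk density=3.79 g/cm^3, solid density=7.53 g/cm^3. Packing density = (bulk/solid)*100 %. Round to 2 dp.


Packing = (3.79/7.53)*100 = 50.33 %


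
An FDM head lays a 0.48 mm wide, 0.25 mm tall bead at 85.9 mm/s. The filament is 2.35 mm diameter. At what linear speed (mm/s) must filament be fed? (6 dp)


Q = 0.48 * 0.25 * 85.9 = 10.308 mm^3/s
A_fil = pi*(2.35/2)^2 = 4.33736136 mm^2
v_feed = 10.308 / 4.33736136 = 2.37656 mm/s


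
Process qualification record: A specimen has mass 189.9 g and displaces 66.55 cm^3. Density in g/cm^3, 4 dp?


rho = 189.9 / 66.55 = 2.8535 g/cm^3


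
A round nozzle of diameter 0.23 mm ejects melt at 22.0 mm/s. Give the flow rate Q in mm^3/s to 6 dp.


A = pi*(0.23/2)^2 = 0.04154756 mm^2
Q = 0.04154756 * 22.0 = 0.914046 mm^3/s


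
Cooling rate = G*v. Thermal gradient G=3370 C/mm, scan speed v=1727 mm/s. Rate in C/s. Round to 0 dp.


CR = 3370 * 1727 = 5819990 C/s


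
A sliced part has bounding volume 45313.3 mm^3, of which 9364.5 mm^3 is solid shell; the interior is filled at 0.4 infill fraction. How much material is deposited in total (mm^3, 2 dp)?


V_infill = (45313.3 - 9364.5) * 0.4 = 14379.52
V_total = 9364.5 + 14379.52 = 23744.02 mm^3


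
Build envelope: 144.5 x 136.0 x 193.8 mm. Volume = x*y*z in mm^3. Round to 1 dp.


V = 144.5 * 136.0 * 193.8 = 3808557.6 mm^3


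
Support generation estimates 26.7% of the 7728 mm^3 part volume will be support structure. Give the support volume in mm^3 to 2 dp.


V_support = 7728 * 0.267 = 2063.38 mm^3


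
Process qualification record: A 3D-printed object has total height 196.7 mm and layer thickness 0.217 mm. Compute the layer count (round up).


Layers = ceil(196.7/0.217) = 907


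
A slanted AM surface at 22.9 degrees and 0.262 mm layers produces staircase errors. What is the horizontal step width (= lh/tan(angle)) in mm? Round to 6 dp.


step = 0.262 / tan(22.9) = 0.620241 mm


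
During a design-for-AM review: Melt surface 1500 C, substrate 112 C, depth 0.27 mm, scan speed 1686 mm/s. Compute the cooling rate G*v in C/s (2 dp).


G = (1500-112)/0.27 = 5140.74074074 C/mm
CR = 5140.74074074 * 1686 = 8667288.89 C/s


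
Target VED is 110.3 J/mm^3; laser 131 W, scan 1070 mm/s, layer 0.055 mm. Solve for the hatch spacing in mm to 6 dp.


h = 131 / (110.3*1070*0.055) = 0.020181 mm


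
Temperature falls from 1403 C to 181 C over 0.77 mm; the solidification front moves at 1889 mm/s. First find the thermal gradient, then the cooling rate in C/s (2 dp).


G = (1403-181)/0.77 = 1587.01298701 C/mm
CR = 1587.01298701 * 1889 = 2997867.53 C/s


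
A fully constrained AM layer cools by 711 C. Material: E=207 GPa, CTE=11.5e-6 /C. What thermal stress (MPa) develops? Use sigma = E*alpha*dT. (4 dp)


sigma = 207*1000 * 11.5e-6 * 711 = 1692.5355 MPa


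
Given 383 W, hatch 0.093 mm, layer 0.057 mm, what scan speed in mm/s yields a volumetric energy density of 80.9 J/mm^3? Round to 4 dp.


v = 383 / (80.9*0.093*0.057) = 893.0843 mm/s


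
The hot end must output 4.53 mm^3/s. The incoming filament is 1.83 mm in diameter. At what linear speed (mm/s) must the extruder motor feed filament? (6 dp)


A = pi*(1.83/2)^2 = 2.63022
v = 4.53 / 2.63022 = 1.722289 mm/s


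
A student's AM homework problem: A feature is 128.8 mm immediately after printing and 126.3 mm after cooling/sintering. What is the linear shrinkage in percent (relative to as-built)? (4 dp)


Shrinkage = ((128.8-126.3)/128.8)*100 = 1.941 %


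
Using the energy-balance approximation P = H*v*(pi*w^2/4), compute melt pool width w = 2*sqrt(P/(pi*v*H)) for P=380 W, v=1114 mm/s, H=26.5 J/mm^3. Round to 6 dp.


w = 2*sqrt(380/(pi*1114*26.5)) = 0.128021 mm


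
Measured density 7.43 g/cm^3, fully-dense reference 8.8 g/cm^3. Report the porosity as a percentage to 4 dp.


Porosity = (1-7.43/8.8)*100 = 15.5682 %


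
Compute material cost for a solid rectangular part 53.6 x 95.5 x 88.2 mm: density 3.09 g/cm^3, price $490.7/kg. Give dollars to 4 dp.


V = 53.6 * 95.5 * 88.2 = 451478.16 mm^3 = 451.47816 cm^3
Mass = 451.47816 * 3.09 / 1000 = 1.39506751 kg
Cost = 1.39506751 * 490.7 = 684.5596 $


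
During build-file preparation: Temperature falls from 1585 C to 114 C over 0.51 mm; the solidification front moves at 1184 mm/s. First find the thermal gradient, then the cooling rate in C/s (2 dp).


G = (1585-114)/0.51 = 2884.31372549 C/mm
CR = 2884.31372549 * 1184 = 3415027.45 C/s


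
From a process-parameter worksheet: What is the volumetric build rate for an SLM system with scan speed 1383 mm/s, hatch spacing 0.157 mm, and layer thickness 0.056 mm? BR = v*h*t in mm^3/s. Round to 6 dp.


Rate = 1383 * 0.157 * 0.056 = 12.159336 mm^3/s


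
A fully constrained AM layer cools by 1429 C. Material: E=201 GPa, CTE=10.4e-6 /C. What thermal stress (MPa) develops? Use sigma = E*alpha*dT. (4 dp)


sigma = 201*1000 * 10.4e-6 * 1429 = 2987.1816 MPa


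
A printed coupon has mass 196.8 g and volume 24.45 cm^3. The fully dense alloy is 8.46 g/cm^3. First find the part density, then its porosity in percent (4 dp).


rho_part = 196.8 / 24.45 = 8.04907975 g/cm^3
Porosity = (1 - 8.04907975/8.46)*100 = 4.8572 %


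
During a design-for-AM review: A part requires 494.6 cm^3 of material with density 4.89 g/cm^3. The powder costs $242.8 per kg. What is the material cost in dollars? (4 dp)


Mass = 494.6*4.89/1000 = 2.418594 kg
Cost = 2.418594 * 242.8 = 587.2346 $


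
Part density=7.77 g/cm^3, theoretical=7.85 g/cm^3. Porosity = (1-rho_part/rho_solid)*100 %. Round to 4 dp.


Porosity = (1-7.77/7.85)*100 = 1.0191 %


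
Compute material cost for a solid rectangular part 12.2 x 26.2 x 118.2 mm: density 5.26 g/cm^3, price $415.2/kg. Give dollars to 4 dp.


V = 12.2 * 26.2 * 118.2 = 37781.448 mm^3 = 37.781448 cm^3
Mass = 37.781448 * 5.26 / 1000 = 0.19873042 kg
Cost = 0.19873042 * 415.2 = 82.5129 $


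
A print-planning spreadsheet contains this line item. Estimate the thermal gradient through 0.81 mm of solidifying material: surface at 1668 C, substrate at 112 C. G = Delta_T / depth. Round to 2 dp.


G = (1668-112)/0.81 = 1920.99 C/mm


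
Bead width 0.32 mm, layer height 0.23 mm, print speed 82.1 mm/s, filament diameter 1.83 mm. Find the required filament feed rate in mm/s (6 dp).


Q = 0.32 * 0.23 * 82.1 = 6.04256 mm^3/s
A_fil = pi*(1.83/2)^2 = 2.63021991 mm^2
v_feed = 6.04256 / 2.63021991 = 2.297359 mm/s


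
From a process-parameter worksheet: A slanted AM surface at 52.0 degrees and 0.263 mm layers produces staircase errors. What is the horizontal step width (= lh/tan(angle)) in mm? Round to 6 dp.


step = 0.263 / tan(52.0) = 0.205478 mm


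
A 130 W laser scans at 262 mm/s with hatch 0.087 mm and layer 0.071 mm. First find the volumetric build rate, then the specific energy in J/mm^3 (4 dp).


Build rate = 262 * 0.087 * 0.071 = 1.618374 mm^3/s
SE = 130 / 1.618374 = 80.3275 J/mm^3


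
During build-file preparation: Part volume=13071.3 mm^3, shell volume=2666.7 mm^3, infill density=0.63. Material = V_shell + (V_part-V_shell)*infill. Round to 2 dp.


V_infill = (13071.3 - 2666.7) * 0.63 = 6554.9
V_total = 2666.7 + 6554.9 = 9221.6 mm^3


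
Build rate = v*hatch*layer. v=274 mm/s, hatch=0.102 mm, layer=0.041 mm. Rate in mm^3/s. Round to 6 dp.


Rate = 274 * 0.102 * 0.041 = 1.145868 mm^3/s


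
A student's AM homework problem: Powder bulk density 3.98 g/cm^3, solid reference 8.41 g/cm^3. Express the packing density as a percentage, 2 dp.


Packing = (3.98/8.41)*100 = 47.32 %


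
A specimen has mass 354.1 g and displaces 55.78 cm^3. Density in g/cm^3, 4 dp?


rho = 354.1 / 55.78 = 6.3482 g/cm^3


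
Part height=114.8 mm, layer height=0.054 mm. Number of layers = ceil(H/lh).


Layers = ceil(114.8/0.054) = 2126


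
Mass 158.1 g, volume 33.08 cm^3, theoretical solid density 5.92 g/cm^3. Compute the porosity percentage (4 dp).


rho_part = 158.1 / 33.08 = 4.77932285 g/cm^3
Porosity = (1 - 4.77932285/5.92)*100 = 19.2682 %


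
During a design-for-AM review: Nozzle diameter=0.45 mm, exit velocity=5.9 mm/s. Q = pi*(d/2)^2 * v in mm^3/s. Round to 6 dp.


A = pi*(0.45/2)^2 = 0.15904313 mm^2
Q = 0.15904313 * 5.9 = 0.938354 mm^3/s


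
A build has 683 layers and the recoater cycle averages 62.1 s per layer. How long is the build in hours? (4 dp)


t = 683 * 62.1 / 3600 = 11.7818 hrs


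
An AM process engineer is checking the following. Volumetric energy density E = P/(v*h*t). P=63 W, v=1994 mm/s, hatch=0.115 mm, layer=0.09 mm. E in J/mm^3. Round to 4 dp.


E = 63 / (1994*0.115*0.09) = 3.0526 J/mm^3


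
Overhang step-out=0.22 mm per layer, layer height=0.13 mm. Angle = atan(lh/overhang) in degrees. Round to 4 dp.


angle = atan(0.13/0.22) = 30.5792 degrees


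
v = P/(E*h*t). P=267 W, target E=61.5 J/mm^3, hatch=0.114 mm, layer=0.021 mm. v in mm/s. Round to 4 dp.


v = 267 / (61.5*0.114*0.021) = 1813.4768 mm/s


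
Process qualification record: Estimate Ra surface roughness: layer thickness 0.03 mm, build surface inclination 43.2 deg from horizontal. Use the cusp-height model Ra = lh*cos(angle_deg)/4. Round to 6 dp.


Ra = 0.03 * cos(43.2) / 4 = 0.005467 mm


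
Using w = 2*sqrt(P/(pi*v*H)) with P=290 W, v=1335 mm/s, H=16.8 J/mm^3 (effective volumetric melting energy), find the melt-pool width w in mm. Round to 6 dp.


w = 2*sqrt(290/(pi*1335*16.8)) = 0.128309 mm


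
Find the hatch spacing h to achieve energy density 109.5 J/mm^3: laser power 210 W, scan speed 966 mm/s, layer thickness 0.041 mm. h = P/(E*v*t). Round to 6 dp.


h = 210 / (109.5*966*0.041) = 0.048422 mm


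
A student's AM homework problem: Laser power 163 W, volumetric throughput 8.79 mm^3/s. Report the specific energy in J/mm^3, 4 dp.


SE = 163 / 8.79 = 18.5438 J/mm^3


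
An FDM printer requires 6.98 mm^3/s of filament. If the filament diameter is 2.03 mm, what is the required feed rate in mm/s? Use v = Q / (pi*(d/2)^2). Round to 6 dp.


A = pi*(2.03/2)^2 = 3.236547
v = 6.98 / 3.236547 = 2.156619 mm/s


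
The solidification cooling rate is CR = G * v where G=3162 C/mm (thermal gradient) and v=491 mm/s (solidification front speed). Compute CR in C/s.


CR = 3162 * 491 = 1552542 C/s


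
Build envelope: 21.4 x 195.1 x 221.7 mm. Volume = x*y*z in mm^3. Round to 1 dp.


V = 21.4 * 195.1 * 221.7 = 925628.5 mm^3


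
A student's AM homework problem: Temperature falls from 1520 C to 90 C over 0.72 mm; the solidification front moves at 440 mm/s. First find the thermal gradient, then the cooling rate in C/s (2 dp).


G = (1520-90)/0.72 = 1986.11111111 C/mm
CR = 1986.11111111 * 440 = 873888.89 C/s


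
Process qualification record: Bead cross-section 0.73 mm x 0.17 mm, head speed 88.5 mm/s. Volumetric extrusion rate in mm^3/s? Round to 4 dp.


Rate = 0.73 * 0.17 * 88.5 = 10.9829 mm^3/s


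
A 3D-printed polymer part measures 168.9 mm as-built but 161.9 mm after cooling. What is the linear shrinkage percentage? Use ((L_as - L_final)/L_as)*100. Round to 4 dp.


Shrinkage = ((168.9-161.9)/168.9)*100 = 4.1445 %


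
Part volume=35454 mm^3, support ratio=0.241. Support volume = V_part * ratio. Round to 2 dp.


V_support = 35454 * 0.241 = 8544.41 mm^3


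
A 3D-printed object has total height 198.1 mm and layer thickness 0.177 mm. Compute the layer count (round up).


Layers = ceil(198.1/0.177) = 1120


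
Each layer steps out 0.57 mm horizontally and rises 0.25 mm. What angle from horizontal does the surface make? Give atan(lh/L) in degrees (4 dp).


angle = atan(0.25/0.57) = 23.6821 degrees


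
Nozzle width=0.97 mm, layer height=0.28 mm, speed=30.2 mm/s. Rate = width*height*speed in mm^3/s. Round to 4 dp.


Rate = 0.97 * 0.28 * 30.2 = 8.2023 mm^3/s


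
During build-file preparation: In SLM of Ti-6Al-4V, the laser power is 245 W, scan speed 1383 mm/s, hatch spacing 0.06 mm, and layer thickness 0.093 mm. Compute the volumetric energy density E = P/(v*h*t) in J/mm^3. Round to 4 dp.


E = 245 / (1383*0.06*0.093) = 31.7475 J/mm^3


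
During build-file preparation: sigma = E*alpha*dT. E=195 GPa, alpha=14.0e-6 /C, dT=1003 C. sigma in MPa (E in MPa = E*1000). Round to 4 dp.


sigma = 195*1000 * 14.0e-6 * 1003 = 2738.19 MPa


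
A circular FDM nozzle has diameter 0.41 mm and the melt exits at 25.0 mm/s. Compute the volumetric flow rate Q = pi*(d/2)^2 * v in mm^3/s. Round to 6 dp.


A = pi*(0.41/2)^2 = 0.13202543 mm^2
Q = 0.13202543 * 25.0 = 3.300636 mm^3/s


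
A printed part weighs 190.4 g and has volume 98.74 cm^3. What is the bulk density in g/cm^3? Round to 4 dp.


rho = 190.4 / 98.74 = 1.9283 g/cm^3


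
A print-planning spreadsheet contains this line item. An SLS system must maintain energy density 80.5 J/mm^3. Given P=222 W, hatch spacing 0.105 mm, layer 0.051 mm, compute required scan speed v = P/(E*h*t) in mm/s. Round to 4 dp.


v = 222 / (80.5*0.105*0.051) = 514.9886 mm/s


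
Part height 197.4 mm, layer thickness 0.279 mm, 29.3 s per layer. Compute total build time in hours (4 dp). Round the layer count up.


Layers = ceil(197.4/0.279) = 708
t = 708 * 29.3 / 3600 = 5.7623 hrs


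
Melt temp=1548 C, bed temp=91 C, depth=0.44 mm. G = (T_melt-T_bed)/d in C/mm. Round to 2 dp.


G = (1548-91)/0.44 = 3311.36 C/mm


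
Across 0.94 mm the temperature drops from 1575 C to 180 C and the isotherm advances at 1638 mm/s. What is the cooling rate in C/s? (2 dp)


G = (1575-180)/0.94 = 1484.04255319 C/mm
CR = 1484.04255319 * 1638 = 2430861.7 C/s


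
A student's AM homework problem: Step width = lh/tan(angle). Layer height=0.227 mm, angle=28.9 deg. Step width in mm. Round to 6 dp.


step = 0.227 / tan(28.9) = 0.41121 mm


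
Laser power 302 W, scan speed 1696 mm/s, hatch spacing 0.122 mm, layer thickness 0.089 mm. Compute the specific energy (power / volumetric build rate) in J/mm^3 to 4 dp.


Build rate = 1696 * 0.122 * 0.089 = 18.415168 mm^3/s
SE = 302 / 18.415168 = 16.3995 J/mm^3


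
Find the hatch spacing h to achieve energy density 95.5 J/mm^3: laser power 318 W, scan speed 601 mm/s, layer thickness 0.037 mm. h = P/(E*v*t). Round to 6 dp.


h = 318 / (95.5*601*0.037) = 0.149743 mm


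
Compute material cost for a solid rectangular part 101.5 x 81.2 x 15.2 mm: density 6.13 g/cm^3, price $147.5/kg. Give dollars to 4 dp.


V = 101.5 * 81.2 * 15.2 = 125275.36 mm^3 = 125.27536 cm^3
Mass = 125.27536 * 6.13 / 1000 = 0.76793796 kg
Cost = 0.76793796 * 147.5 = 113.2708 $


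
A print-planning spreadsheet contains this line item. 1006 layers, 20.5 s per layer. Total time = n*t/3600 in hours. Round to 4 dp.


t = 1006 * 20.5 / 3600 = 5.7286 hrs


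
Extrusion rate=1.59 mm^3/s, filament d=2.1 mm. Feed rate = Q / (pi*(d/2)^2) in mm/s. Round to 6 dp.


A = pi*(2.1/2)^2 = 3.463606
v = 1.59 / 3.463606 = 0.459059 mm/s


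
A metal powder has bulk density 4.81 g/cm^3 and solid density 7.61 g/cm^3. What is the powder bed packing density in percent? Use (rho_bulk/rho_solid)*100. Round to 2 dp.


Packing = (4.81/7.61)*100 = 63.21 %


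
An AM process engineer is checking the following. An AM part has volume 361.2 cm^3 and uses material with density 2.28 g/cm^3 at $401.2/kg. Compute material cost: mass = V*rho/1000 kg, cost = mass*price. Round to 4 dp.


Mass = 361.2*2.28/1000 = 0.823536 kg
Cost = 0.823536 * 401.2 = 330.4026 $


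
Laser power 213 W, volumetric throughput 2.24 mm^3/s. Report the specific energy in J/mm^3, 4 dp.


SE = 213 / 2.24 = 95.0893 J/mm^3


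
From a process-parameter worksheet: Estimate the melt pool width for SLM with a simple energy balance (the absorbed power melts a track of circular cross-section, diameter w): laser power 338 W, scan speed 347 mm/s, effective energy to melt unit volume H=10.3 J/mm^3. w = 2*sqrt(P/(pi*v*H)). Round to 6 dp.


w = 2*sqrt(338/(pi*347*10.3)) = 0.347 mm


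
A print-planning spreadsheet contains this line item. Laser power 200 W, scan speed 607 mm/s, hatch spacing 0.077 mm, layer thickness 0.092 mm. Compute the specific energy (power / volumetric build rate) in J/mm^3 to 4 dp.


Build rate = 607 * 0.077 * 0.092 = 4.299988 mm^3/s
SE = 200 / 4.299988 = 46.5118 J/mm^3


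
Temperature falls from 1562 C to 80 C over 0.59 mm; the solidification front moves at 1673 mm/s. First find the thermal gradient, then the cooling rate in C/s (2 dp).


G = (1562-80)/0.59 = 2511.86440678 C/mm
CR = 2511.86440678 * 1673 = 4202349.15 C/s


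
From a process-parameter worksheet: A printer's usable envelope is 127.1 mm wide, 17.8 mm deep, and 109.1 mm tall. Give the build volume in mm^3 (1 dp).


V = 127.1 * 17.8 * 109.1 = 246825.7 mm^3


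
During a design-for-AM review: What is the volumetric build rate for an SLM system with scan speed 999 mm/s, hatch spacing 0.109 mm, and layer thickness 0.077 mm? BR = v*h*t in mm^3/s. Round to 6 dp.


Rate = 999 * 0.109 * 0.077 = 8.384607 mm^3/s


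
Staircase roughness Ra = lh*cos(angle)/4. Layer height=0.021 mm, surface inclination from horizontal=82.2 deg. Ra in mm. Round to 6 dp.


Ra = 0.021 * cos(82.2) / 4 = 0.000713 mm


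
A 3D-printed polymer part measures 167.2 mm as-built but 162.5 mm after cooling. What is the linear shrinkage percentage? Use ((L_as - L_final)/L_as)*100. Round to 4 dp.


Shrinkage = ((167.2-162.5)/167.2)*100 = 2.811 %


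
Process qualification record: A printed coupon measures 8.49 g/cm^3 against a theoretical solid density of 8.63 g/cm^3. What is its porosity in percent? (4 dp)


Porosity = (1-8.49/8.63)*100 = 1.6222 %


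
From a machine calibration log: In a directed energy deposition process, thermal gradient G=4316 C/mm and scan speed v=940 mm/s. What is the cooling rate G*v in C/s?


CR = 4316 * 940 = 4057040 C/s


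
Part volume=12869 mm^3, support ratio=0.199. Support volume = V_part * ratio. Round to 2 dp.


V_support = 12869 * 0.199 = 2560.93 mm^3


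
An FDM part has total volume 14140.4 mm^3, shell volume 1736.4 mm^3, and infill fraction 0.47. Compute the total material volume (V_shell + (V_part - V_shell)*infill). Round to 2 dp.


V_infill = (14140.4 - 1736.4) * 0.47 = 5829.88
V_total = 1736.4 + 5829.88 = 7566.28 mm^3


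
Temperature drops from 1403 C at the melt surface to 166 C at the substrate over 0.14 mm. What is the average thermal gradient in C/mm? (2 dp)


G = (1403-166)/0.14 = 8835.71 C/mm


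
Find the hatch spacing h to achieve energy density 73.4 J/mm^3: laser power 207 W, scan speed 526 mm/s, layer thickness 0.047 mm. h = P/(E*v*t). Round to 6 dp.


h = 207 / (73.4*526*0.047) = 0.114075 mm


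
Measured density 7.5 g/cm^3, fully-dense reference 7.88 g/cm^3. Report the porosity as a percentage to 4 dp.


Porosity = (1-7.5/7.88)*100 = 4.8223 %


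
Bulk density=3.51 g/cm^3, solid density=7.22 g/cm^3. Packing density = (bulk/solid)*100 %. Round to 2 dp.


Packing = (3.51/7.22)*100 = 48.61 %


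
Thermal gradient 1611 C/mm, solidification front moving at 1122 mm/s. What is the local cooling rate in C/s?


CR = 1611 * 1122 = 1807542 C/s


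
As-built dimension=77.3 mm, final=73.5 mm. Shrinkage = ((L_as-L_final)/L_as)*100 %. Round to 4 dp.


Shrinkage = ((77.3-73.5)/77.3)*100 = 4.9159 %


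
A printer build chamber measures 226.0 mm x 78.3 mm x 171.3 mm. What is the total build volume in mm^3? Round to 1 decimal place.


V = 226.0 * 78.3 * 171.3 = 3031290.5 mm^3


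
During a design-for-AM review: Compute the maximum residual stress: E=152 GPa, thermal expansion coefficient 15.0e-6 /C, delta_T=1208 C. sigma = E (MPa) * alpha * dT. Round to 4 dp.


sigma = 152*1000 * 15.0e-6 * 1208 = 2754.24 MPa


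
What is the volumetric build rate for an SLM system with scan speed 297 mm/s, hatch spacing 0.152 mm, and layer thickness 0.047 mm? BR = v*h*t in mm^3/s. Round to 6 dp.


Rate = 297 * 0.152 * 0.047 = 2.121768 mm^3/s


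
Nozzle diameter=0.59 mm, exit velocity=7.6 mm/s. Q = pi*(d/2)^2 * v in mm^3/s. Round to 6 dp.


A = pi*(0.59/2)^2 = 0.2733971 mm^2
Q = 0.2733971 * 7.6 = 2.077818 mm^3/s


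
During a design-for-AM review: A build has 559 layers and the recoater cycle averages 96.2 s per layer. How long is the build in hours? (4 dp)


t = 559 * 96.2 / 3600 = 14.9377 hrs


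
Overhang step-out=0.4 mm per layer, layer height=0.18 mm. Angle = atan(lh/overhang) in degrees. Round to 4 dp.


angle = atan(0.18/0.4) = 24.2277 degrees


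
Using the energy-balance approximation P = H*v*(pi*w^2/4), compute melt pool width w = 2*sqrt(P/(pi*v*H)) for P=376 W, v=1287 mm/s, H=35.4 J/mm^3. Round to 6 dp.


w = 2*sqrt(376/(pi*1287*35.4)) = 0.102508 mm


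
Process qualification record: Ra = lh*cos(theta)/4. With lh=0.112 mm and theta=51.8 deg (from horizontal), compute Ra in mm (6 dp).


Ra = 0.112 * cos(51.8) / 4 = 0.017315 mm


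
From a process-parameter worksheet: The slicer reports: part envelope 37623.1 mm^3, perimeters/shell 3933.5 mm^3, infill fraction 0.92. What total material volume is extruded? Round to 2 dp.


V_infill = (37623.1 - 3933.5) * 0.92 = 30994.43
V_total = 3933.5 + 30994.43 = 34927.93 mm^3


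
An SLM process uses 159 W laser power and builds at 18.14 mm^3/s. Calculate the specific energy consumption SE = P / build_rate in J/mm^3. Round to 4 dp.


SE = 159 / 18.14 = 8.7652 J/mm^3


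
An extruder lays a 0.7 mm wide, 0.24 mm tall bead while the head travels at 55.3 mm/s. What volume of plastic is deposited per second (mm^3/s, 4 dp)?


Rate = 0.7 * 0.24 * 55.3 = 9.2904 mm^3/s


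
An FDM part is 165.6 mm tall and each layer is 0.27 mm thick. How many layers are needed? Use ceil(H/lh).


Layers = ceil(165.6/0.27) = 614


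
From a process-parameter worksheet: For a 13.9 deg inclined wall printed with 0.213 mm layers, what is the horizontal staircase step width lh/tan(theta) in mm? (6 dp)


step = 0.213 / tan(13.9) = 0.860693 mm


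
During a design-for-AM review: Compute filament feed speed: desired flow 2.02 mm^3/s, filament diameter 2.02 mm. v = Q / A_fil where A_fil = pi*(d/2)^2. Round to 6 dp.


A = pi*(2.02/2)^2 = 3.204739
v = 2.02 / 3.204739 = 0.630317 mm/s


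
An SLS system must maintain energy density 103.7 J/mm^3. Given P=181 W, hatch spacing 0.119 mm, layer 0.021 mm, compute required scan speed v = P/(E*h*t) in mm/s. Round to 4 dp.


v = 181 / (103.7*0.119*0.021) = 698.4472 mm/s


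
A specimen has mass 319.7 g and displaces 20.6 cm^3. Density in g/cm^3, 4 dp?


rho = 319.7 / 20.6 = 15.5194 g/cm^3


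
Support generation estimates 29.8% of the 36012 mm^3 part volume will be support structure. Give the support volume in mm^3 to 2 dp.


V_support = 36012 * 0.298 = 10731.58 mm^3


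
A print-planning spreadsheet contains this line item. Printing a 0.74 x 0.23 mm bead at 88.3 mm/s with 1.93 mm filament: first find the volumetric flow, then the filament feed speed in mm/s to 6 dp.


Q = 0.74 * 0.23 * 88.3 = 15.02866 mm^3/s
A_fil = pi*(1.93/2)^2 = 2.92552962 mm^2
v_feed = 15.02866 / 2.92552962 = 5.137073 mm/s


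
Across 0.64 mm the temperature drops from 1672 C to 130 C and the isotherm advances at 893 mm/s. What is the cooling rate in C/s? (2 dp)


G = (1672-130)/0.64 = 2409.375 C/mm
CR = 2409.375 * 893 = 2151571.88 C/s


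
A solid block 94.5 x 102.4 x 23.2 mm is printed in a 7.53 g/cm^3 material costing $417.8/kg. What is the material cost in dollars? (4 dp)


V = 94.5 * 102.4 * 23.2 = 224501.76 mm^3 = 224.50176 cm^3
Mass = 224.50176 * 7.53 / 1000 = 1.69049825 kg
Cost = 1.69049825 * 417.8 = 706.2902 $


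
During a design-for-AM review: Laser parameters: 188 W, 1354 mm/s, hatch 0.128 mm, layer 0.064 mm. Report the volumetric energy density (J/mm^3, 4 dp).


E = 188 / (1354*0.128*0.064) = 16.9492 J/mm^3


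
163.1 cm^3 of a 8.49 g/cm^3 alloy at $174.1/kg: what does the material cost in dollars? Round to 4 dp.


Mass = 163.1*8.49/1000 = 1.384719 kg
Cost = 1.384719 * 174.1 = 241.0796 $


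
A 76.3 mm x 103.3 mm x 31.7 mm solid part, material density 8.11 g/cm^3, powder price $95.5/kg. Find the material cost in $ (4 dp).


V = 76.3 * 103.3 * 31.7 = 249852.743 mm^3 = 249.852743 cm^3
Mass = 249.852743 * 8.11 / 1000 = 2.02630575 kg
Cost = 2.02630575 * 95.5 = 193.5122 $


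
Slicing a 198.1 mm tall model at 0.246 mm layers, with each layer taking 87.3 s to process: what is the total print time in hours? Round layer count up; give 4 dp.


Layers = ceil(198.1/0.246) = 806
t = 806 * 87.3 / 3600 = 19.5455 hrs


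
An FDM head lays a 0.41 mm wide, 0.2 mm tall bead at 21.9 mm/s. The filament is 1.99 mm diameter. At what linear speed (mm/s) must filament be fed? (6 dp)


Q = 0.41 * 0.2 * 21.9 = 1.7958 mm^3/s
A_fil = pi*(1.99/2)^2 = 3.11025527 mm^2
v_feed = 1.7958 / 3.11025527 = 0.57738 mm/s


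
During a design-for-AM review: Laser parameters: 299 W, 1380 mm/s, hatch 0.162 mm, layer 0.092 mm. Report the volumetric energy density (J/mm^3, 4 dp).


E = 299 / (1380*0.162*0.092) = 14.5375 J/mm^3


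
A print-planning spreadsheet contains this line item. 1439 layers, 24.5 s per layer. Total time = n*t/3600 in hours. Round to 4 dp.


t = 1439 * 24.5 / 3600 = 9.7932 hrs


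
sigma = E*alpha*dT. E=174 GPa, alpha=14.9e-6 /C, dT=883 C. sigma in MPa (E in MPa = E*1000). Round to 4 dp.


sigma = 174*1000 * 14.9e-6 * 883 = 2289.2658 MPa


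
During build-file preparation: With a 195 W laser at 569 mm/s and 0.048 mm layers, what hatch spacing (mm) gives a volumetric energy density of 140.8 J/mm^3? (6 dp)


h = 195 / (140.8*569*0.048) = 0.050708 mm


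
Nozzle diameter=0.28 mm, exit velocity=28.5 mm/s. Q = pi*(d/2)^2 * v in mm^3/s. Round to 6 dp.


A = pi*(0.28/2)^2 = 0.06157522 mm^2
Q = 0.06157522 * 28.5 = 1.754894 mm^3/s


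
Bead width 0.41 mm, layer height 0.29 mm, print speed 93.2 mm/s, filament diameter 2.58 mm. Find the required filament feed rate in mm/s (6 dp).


Q = 0.41 * 0.29 * 93.2 = 11.08148 mm^3/s
A_fil = pi*(2.58/2)^2 = 5.22792433 mm^2
v_feed = 11.08148 / 5.22792433 = 2.119671 mm/s


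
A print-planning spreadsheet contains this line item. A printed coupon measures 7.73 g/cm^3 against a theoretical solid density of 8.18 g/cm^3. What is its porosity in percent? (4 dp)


Porosity = (1-7.73/8.18)*100 = 5.5012 %


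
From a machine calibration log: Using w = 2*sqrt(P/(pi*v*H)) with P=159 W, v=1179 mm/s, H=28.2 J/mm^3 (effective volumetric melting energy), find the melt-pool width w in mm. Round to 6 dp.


w = 2*sqrt(159/(pi*1179*28.2)) = 0.078032 mm


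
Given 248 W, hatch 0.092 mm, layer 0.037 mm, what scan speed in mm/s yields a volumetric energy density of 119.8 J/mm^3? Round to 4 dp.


v = 248 / (119.8*0.092*0.037) = 608.1424 mm/s


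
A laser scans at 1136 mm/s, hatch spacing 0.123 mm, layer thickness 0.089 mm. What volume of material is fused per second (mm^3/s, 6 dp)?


Rate = 1136 * 0.123 * 0.089 = 12.435792 mm^3/s


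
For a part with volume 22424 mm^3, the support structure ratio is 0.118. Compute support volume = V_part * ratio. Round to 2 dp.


V_support = 22424 * 0.118 = 2646.03 mm^3


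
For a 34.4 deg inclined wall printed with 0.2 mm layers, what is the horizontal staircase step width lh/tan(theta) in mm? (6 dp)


step = 0.2 / tan(34.4) = 0.292093 mm


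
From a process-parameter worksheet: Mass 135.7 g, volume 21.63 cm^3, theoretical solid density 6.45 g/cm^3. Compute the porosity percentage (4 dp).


rho_part = 135.7 / 21.63 = 6.27369394 g/cm^3
Porosity = (1 - 6.27369394/6.45)*100 = 2.7334 %


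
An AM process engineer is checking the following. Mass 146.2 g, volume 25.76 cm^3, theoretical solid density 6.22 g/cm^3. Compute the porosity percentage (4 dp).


rho_part = 146.2 / 25.76 = 5.67546584 g/cm^3
Porosity = (1 - 5.67546584/6.22)*100 = 8.7546 %


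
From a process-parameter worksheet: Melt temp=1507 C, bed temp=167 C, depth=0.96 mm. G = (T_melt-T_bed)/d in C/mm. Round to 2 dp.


G = (1507-167)/0.96 = 1395.83 C/mm


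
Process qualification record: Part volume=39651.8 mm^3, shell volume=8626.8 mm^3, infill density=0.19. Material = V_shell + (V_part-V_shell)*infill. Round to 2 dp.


V_infill = (39651.8 - 8626.8) * 0.19 = 5894.75
V_total = 8626.8 + 5894.75 = 14521.55 mm^3


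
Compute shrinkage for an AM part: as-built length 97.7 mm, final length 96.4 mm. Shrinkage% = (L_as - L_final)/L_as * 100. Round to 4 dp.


Shrinkage = ((97.7-96.4)/97.7)*100 = 1.3306 %


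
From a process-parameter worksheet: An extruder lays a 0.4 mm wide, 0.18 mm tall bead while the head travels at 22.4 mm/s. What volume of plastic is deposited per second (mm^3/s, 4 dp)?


Rate = 0.4 * 0.18 * 22.4 = 1.6128 mm^3/s


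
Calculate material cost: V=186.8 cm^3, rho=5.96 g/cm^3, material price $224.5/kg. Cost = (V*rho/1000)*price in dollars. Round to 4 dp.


Mass = 186.8*5.96/1000 = 1.113328 kg
Cost = 1.113328 * 224.5 = 249.9421 $


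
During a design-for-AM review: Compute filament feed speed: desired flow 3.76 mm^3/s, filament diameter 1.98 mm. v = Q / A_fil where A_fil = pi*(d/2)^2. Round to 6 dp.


A = pi*(1.98/2)^2 = 3.079075
v = 3.76 / 3.079075 = 1.221146 mm/s


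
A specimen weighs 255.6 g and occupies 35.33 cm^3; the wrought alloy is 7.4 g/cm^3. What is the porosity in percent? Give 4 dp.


rho_part = 255.6 / 35.33 = 7.23464478 g/cm^3
Porosity = (1 - 7.23464478/7.4)*100 = 2.2345 %


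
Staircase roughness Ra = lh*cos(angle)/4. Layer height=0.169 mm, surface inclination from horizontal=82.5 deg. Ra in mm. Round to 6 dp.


Ra = 0.169 * cos(82.5) / 4 = 0.005515 mm


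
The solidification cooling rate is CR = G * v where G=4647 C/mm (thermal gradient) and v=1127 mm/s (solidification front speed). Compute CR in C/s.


CR = 4647 * 1127 = 5237169 C/s


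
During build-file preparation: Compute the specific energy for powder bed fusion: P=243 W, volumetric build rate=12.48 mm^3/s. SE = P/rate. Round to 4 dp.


SE = 243 / 12.48 = 19.4712 J/mm^3


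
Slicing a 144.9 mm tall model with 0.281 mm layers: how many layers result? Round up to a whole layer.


Layers = ceil(144.9/0.281) = 516
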